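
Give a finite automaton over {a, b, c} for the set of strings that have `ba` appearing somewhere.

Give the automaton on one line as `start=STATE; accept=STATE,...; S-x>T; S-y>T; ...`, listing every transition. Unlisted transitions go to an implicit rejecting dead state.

start=q0; accept=q2; q0-a>q0; q0-b>q1; q0-c>q0; q1-a>q2; q1-b>q1; q1-c>q0; q2-a>q2; q2-b>q2; q2-c>q2

Track how much of `ba` has been matched so far: state q0 is no progress, q2 is the absorbing accept state reached once `ba` has occurred. Intermediate states record partial matches; on a mismatch, fall back to the longest reusable overlap.
With 3 states:
        a   b   c  
>  q0   q0  q1  q0 
   q1   q2  q1  q0 
 * q2   q2  q2  q2 
(> = start, * = accepting)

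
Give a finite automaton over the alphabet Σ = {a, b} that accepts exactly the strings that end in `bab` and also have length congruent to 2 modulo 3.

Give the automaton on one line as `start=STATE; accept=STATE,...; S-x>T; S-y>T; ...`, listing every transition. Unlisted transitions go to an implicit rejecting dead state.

Run two small machines in parallel and take their product. The first has 4 states tracking how much of the suffix `bab` has currently been matched; the second has 3 states tracking the input length modulo 3. A product state is a pair (one from each), accepting exactly when both do. Equivalent product states are then merged.
With 6 states:
        a   b  
>  S0   S1  S1 
   S1   S2  S2 
   S2   S0  S3 
   S3   S4  S1 
   S4   S2  S5 
 * S5   S0  S3 
(> = start, * = accepting)

start=S0; accept=S5; S0-a>S1; S0-b>S1; S1-a>S2; S1-b>S2; S2-a>S0; S2-b>S3; S3-a>S4; S3-b>S1; S4-a>S2; S4-b>S5; S5-a>S0; S5-b>S3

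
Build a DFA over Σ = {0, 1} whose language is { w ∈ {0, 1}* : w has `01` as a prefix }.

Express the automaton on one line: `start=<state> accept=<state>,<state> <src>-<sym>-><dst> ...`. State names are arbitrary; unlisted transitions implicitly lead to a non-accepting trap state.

start=q0 accept=q2 q0-0->q1 q0-1->q3 q1-0->q3 q1-1->q2 q2-0->q2 q2-1->q2 q3-0->q3 q3-1->q3

Check the first 2 symbols one by one: q0 through q1 record how many have matched `01` so far; any wrong symbol goes to the dead state q3. After all 2 match we enter the accepting sink q2.
With 4 states:
        0   1  
>  q0   q1  q3 
   q1   q3  q2 
 * q2   q2  q2 
   q3   q3  q3 
(> = start, * = accepting)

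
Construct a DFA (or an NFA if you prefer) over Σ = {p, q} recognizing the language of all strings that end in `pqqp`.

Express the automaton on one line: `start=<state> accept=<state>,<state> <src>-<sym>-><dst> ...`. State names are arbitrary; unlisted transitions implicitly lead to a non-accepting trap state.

Let each state record the length of the longest suffix of the input read so far that is also a prefix of `pqqp`. B means the last symbol is `p`; C means the last 2 symbols are `pq`; D means the last 3 symbols are `pqq`; E means the last 4 symbols are `pqqp`. Accept only at E, where the string currently ends in `pqqp`.
       p  q 
>  A   B  A 
   B   B  C 
   C   B  D 
   D   E  A 
 * E   B  C 
(> = start, * = accepting)

start=A accept=E A-p->B A-q->A B-p->B B-q->C C-p->B C-q->D D-p->E D-q->A E-p->B E-q->C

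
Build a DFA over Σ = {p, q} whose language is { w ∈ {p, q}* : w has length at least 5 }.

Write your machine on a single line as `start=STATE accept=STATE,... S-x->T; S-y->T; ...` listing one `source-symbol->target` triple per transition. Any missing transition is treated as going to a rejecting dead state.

We only need to distinguish lengths 0, 1, …, 5, and '>5'. Chain s0 → s1 → s2 → s3 → s4 → s5 → s6 on every symbol, with s6 looping. Accepting states: {s5, s6}.
7 states suffice.
        p   q  
>  s0   s1  s1 
   s1   s2  s2 
   s2   s3  s3 
   s3   s4  s4 
   s4   s5  s5 
 * s5   s6  s6 
 * s6   s6  s6 
(> = start, * = accepting)

start=s0; accept=s5,s6; s0-p->s1; s0-q->s1; s1-p->s2; s1-q->s2; s2-p->s3; s2-q->s3; s3-p->s4; s3-q->s4; s4-p->s5; s4-q->s5; s5-p->s6; s5-q->s6; s6-p->s6; s6-q->s6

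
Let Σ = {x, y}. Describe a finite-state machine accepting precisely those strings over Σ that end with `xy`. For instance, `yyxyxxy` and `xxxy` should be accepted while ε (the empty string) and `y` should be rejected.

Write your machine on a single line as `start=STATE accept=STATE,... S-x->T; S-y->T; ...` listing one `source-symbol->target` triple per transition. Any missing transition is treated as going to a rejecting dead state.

start=s0; accept=s2; s0-x->s1; s0-y->s0; s1-x->s1; s1-y->s2; s2-x->s1; s2-y->s0

Let each state record the length of the longest suffix of the input read so far that is also a prefix of `xy`. s1 means the last symbol is `x`; s2 means the last 2 symbols are `xy`. Accept only at s2, where the string currently ends in `xy`.
With 3 states:
        x   y  
>  s0   s1  s0 
   s1   s1  s2 
 * s2   s1  s0 
(> = start, * = accepting)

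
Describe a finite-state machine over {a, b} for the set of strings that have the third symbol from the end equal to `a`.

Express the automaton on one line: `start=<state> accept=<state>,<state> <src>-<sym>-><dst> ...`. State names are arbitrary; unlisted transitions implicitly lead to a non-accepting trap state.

Because acceptance depends on a position counted from the end, the machine has to buffer the most recent 3 symbols. Make each state the string of the last up-to-3 symbols read; on input `x` shift the window left and append `x`. Accept when the buffered window has length 3 and begins with `a`.
With 15 states:
          a    b  
>  s0     s1   s2 
   s1     s3   s4 
   s2     s5   s6 
   s3     s7   s8 
   s4     s9  s10 
   s5    s11  s12 
   s6    s13  s14 
 * s7     s7   s8 
 * s8     s9  s10 
 * s9    s11  s12 
 * s10   s13  s14 
   s11    s7   s8 
   s12    s9  s10 
   s13   s11  s12 
   s14   s13  s14 
(> = start, * = accepting)

start=s0 accept=s7,s8,s9,s10 s0-a->s1 s0-b->s2 s1-a->s3 s1-b->s4 s2-a->s5 s2-b->s6 s3-a->s7 s3-b->s8 s4-a->s9 s4-b->s10 s5-a->s11 s5-b->s12 s6-a->s13 s6-b->s14 s7-a->s7 s7-b->s8 s8-a->s9 s8-b->s10 s9-a->s11 s9-b->s12 s10-a->s13 s10-b->s14 s11-a->s7 s11-b->s8 s12-a->s9 s12-b->s10 s13-a->s11 s13-b->s12 s14-a->s13 s14-b->s14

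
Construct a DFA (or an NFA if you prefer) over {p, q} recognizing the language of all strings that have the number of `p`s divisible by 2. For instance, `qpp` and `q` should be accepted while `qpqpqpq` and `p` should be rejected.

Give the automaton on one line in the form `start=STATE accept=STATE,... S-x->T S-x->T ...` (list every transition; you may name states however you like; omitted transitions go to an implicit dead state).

The only thing that matters is how many `p`s have appeared, reduced mod 2. Use one state per residue: A for 0, …, B for 1. Reading `p` moves to the next residue; anything else stays put. A is accepting.
With 2 states:
       p  q 
>* A   B  A 
   B   A  B 
(> = start, * = accepting)

start=A accept=A A-p->B A-q->A B-p->A B-q->B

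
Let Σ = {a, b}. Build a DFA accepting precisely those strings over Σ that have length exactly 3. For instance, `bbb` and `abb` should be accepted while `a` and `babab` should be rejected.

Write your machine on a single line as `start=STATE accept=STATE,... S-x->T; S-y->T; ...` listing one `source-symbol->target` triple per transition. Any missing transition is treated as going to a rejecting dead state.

start=q0; accept=q3; q0-a->q1; q0-b->q1; q1-a->q2; q1-b->q2; q2-a->q3; q2-b->q3; q3-a->q4; q3-b->q4; q4-a->q4; q4-b->q4

Count input length up to 4: every symbol moves from q0 toward q4, which means 'more than 3' and absorbs. Accept from {q3}.
5 states suffice.
        a   b  
>  q0   q1  q1 
   q1   q2  q2 
   q2   q3  q3 
 * q3   q4  q4 
   q4   q4  q4 
(> = start, * = accepting)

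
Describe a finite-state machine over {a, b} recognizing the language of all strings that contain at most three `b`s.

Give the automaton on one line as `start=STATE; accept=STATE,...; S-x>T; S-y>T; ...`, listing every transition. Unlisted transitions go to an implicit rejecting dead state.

Only the number of `b`s matters, and only up to 4. Make a chain S0 → S1 → S2 → S3 → S4 advanced by each `b` (with S4 absorbing); every other symbol self-loops. The accepting set is {S0, S1, S2, S3}.
        a   b  
>* S0   S0  S1 
 * S1   S1  S2 
 * S2   S2  S3 
 * S3   S3  S4 
   S4   S4  S4 
(> = start, * = accepting)

start=S0; accept=S0,S1,S2,S3; S0-a>S0; S0-b>S1; S1-a>S1; S1-b>S2; S2-a>S2; S2-b>S3; S3-a>S3; S3-b>S4; S4-a>S4; S4-b>S4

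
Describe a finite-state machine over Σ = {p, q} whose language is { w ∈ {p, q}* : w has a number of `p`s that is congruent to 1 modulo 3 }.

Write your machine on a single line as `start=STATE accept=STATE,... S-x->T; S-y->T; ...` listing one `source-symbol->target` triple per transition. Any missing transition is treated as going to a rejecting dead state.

start=A; accept=B; A-p->B; A-q->A; B-p->C; B-q->B; C-p->A; C-q->C

The only thing that matters is how many `p`s have appeared, reduced mod 3. Use one state per residue: A for 0, …, C for 2. Reading `p` moves to the next residue; anything else stays put. B is accepting.
       p  q 
>  A   B  A 
 * B   C  B 
   C   A  C 
(> = start, * = accepting)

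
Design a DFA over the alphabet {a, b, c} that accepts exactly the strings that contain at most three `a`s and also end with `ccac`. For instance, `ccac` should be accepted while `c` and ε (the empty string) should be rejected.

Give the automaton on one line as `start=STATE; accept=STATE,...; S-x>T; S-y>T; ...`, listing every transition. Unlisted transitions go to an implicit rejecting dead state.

Run two small machines in parallel and take their product. The first has 5 states tracking the count of `a`s, saturating at 4; the second has 5 states tracking how much of the suffix `ccac` has currently been matched. A product state is a pair (one from each), accepting exactly when both do. Equivalent product states are then merged.
A 16-state machine:
          a    b    c  
>  q0     q1   q0   q2 
   q1     q3   q1   q4 
   q2     q1   q0   q5 
   q3     q6   q3   q7 
   q4     q3   q1   q8 
   q5     q9   q0   q5 
   q6     q6   q6   q6 
   q7     q6   q3  q10 
   q8    q11   q1   q8 
   q9     q3   q1  q12 
   q10   q13   q3  q10 
   q11    q6   q3  q14 
 * q12    q3   q1   q8 
   q13    q6   q6  q15 
 * q14    q6   q3  q10 
 * q15    q6   q6   q6 
(> = start, * = accepting)

start=q0; accept=q12,q14,q15; q0-a>q1; q0-b>q0; q0-c>q2; q1-a>q3; q1-b>q1; q1-c>q4; q2-a>q1; q2-b>q0; q2-c>q5; q3-a>q6; q3-b>q3; q3-c>q7; q4-a>q3; q4-b>q1; q4-c>q8; q5-a>q9; q5-b>q0; q5-c>q5; q6-a>q6; q6-b>q6; q6-c>q6; q7-a>q6; q7-b>q3; q7-c>q10; q8-a>q11; q8-b>q1; q8-c>q8; q9-a>q3; q9-b>q1; q9-c>q12; q10-a>q13; q10-b>q3; q10-c>q10; q11-a>q6; q11-b>q3; q11-c>q14; q12-a>q3; q12-b>q1; q12-c>q8; q13-a>q6; q13-b>q6; q13-c>q15; q14-a>q6; q14-b>q3; q14-c>q10; q15-a>q6; q15-b>q6; q15-c>q6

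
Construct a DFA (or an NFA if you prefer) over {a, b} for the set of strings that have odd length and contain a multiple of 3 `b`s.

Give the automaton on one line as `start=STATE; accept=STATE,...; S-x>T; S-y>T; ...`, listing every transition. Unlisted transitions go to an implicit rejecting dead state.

start=s0; accept=s1; s0-a>s1; s0-b>s2; s1-a>s0; s1-b>s3; s2-a>s3; s2-b>s4; s3-a>s2; s3-b>s5; s4-a>s5; s4-b>s1; s5-a>s4; s5-b>s0

Build one automaton per condition and run them in lockstep. The first has 2 states tracking the input length modulo 2; the second has 3 states tracking the count of `b`s modulo 3. A product state is a pair (one from each), accepting exactly when both do.
        a   b  
>  s0   s1  s2 
 * s1   s0  s3 
   s2   s3  s4 
   s3   s2  s5 
   s4   s5  s1 
   s5   s4  s0 
(> = start, * = accepting)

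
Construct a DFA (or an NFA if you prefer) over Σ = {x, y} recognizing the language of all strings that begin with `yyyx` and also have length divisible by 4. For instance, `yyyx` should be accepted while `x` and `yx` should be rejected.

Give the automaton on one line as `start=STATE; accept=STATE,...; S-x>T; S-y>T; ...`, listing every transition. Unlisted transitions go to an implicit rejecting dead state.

Run two small machines in parallel and take their product. One (6 states) tracks whether the input so far still matches the prefix `yyyx`; the other (4 states) tracks the input length modulo 4. Each combined state is a pair, one component from each; accept when both components accept.
12 states suffice.
          x    y  
>  q0     q1   q2 
   q1     q3   q3 
   q2     q3   q4 
   q3     q5   q5 
   q4     q5   q6 
   q5     q7   q7 
   q6     q8   q7 
   q7     q1   q1 
 * q8     q9   q9 
   q9    q10  q10 
   q10   q11  q11 
   q11    q8   q8 
(> = start, * = accepting)

start=q0; accept=q8; q0-x>q1; q0-y>q2; q1-x>q3; q1-y>q3; q2-x>q3; q2-y>q4; q3-x>q5; q3-y>q5; q4-x>q5; q4-y>q6; q5-x>q7; q5-y>q7; q6-x>q8; q6-y>q7; q7-x>q1; q7-y>q1; q8-x>q9; q8-y>q9; q9-x>q10; q9-y>q10; q10-x>q11; q10-y>q11; q11-x>q8; q11-y>q8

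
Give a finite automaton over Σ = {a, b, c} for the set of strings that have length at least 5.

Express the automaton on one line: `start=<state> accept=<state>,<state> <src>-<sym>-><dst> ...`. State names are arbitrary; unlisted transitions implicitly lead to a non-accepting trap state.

We only need to distinguish lengths 0, 1, …, 5, and '>5'. Chain S0 → S1 → S2 → S3 → S4 → S5 → S6 on every symbol, with S6 looping. Accepting states: {S5, S6}.
        a   b   c  
>  S0   S1  S1  S1 
   S1   S2  S2  S2 
   S2   S3  S3  S3 
   S3   S4  S4  S4 
   S4   S5  S5  S5 
 * S5   S6  S6  S6 
 * S6   S6  S6  S6 
(> = start, * = accepting)

start=S0 accept=S5,S6 S0-a->S1 S0-b->S1 S0-c->S1 S1-a->S2 S1-b->S2 S1-c->S2 S2-a->S3 S2-b->S3 S2-c->S3 S3-a->S4 S3-b->S4 S3-c->S4 S4-a->S5 S4-b->S5 S4-c->S5 S5-a->S6 S5-b->S6 S5-c->S6 S6-a->S6 S6-b->S6 S6-c->S6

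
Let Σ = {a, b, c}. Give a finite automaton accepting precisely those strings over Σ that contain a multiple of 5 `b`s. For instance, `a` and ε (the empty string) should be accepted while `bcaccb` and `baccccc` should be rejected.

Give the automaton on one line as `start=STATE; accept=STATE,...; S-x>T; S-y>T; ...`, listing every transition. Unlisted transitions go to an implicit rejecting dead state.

The only thing that matters is how many `b`s have appeared, reduced mod 5. Use one state per residue: s0 for 0, …, s4 for 4. Reading `b` moves to the next residue; anything else stays put. s0 is accepting.
A 5-state machine:
        a   b   c  
>* s0   s0  s1  s0 
   s1   s1  s2  s1 
   s2   s2  s3  s2 
   s3   s3  s4  s3 
   s4   s4  s0  s4 
(> = start, * = accepting)

start=s0; accept=s0; s0-a>s0; s0-b>s1; s0-c>s0; s1-a>s1; s1-b>s2; s1-c>s1; s2-a>s2; s2-b>s3; s2-c>s2; s3-a>s3; s3-b>s4; s3-c>s3; s4-a>s4; s4-b>s0; s4-c>s4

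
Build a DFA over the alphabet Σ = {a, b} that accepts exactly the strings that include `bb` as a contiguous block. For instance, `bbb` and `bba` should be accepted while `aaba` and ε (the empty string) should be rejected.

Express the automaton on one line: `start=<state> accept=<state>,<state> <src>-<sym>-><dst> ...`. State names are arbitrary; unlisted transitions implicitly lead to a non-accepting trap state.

Track how much of `bb` has been matched so far: state S0 is no progress, S2 is the absorbing accept state reached once `bb` has occurred. Intermediate states record partial matches; on a mismatch, fall back to the longest reusable overlap.
With 3 states:
        a   b  
>  S0   S0  S1 
   S1   S0  S2 
 * S2   S2  S2 
(> = start, * = accepting)

start=S0 accept=S2 S0-a->S0 S0-b->S1 S1-a->S0 S1-b->S2 S2-a->S2 S2-b->S2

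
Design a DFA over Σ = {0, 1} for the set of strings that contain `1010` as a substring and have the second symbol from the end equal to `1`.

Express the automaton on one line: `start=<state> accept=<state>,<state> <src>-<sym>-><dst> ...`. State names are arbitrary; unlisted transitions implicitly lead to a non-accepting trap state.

start=A accept=E,H A-0->A A-1->B B-0->C B-1->B C-0->A C-1->D D-0->E D-1->B E-0->F E-1->G F-0->F F-1->G G-0->E G-1->H H-0->E H-1->H

Run two small machines in parallel and take their product. The first has 5 states tracking whether and how much of `1010` has been seen; the second has 7 states tracking the last 2 symbols read. A product state is a pair (one from each), accepting exactly when both do. Equivalent product states are then merged.
An 8-state machine:
       0  1 
>  A   A  B 
   B   C  B 
   C   A  D 
   D   E  B 
 * E   F  G 
   F   F  G 
   G   E  H 
 * H   E  H 
(> = start, * = accepting)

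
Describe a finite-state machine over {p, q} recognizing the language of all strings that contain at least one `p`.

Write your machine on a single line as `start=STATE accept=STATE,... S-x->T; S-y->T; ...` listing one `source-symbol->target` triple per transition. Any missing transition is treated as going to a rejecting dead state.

start=S0; accept=S1,S2; S0-p->S1; S0-q->S0; S1-p->S2; S1-q->S1; S2-p->S2; S2-q->S2

Only the number of `p`s matters, and only up to 2. Make a chain S0 → S1 → S2 advanced by each `p` (with S2 absorbing); every other symbol self-loops. The accepting set is {S1, S2}.
3 states suffice.
        p   q  
>  S0   S1  S0 
 * S1   S2  S1 
 * S2   S2  S2 
(> = start, * = accepting)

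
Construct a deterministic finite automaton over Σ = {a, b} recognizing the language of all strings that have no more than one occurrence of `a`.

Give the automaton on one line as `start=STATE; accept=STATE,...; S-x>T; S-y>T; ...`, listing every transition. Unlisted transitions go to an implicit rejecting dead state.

start=q0; accept=q0,q1; q0-a>q1; q0-b>q0; q1-a>q2; q1-b>q1; q2-a>q2; q2-b>q2

Only the number of `a`s matters, and only up to 2. Make a chain q0 → q1 → q2 advanced by each `a` (with q2 absorbing); every other symbol self-loops. The accepting set is {q0, q1}.
A 3-state machine:
        a   b  
>* q0   q1  q0 
 * q1   q2  q1 
   q2   q2  q2 
(> = start, * = accepting)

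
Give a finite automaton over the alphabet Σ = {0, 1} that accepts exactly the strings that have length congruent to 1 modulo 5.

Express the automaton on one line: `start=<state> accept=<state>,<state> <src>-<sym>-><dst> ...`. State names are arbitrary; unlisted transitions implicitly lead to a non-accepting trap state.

Count input length modulo 5: every symbol advances one step around the cycle q0 → q1 → q2 → q3 → q4 → q0. Accept at q1.
        0   1  
>  q0   q1  q1 
 * q1   q2  q2 
   q2   q3  q3 
   q3   q4  q4 
   q4   q0  q0 
(> = start, * = accepting)

start=q0 accept=q1 q0-0->q1 q0-1->q1 q1-0->q2 q1-1->q2 q2-0->q3 q2-1->q3 q3-0->q4 q3-1->q4 q4-0->q0 q4-1->q0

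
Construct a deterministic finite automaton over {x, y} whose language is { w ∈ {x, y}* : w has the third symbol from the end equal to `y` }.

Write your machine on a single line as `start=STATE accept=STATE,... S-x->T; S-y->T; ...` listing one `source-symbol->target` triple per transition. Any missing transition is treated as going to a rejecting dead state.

start=s0; accept=s11,s12,s13,s14; s0-x->s1; s0-y->s2; s1-x->s3; s1-y->s4; s2-x->s5; s2-y->s6; s3-x->s7; s3-y->s8; s4-x->s9; s4-y->s10; s5-x->s11; s5-y->s12; s6-x->s13; s6-y->s14; s7-x->s7; s7-y->s8; s8-x->s9; s8-y->s10; s9-x->s11; s9-y->s12; s10-x->s13; s10-y->s14; s11-x->s7; s11-y->s8; s12-x->s9; s12-y->s10; s13-x->s11; s13-y->s12; s14-x->s13; s14-y->s14

Because acceptance depends on a position counted from the end, the machine has to buffer the most recent 3 symbols. Make each state the string of the last up-to-3 symbols read; on input `x` shift the window left and append `x`. Accept when the buffered window has length 3 and begins with `y`.
With 15 states:
          x    y  
>  s0     s1   s2 
   s1     s3   s4 
   s2     s5   s6 
   s3     s7   s8 
   s4     s9  s10 
   s5    s11  s12 
   s6    s13  s14 
   s7     s7   s8 
   s8     s9  s10 
   s9    s11  s12 
   s10   s13  s14 
 * s11    s7   s8 
 * s12    s9  s10 
 * s13   s11  s12 
 * s14   s13  s14 
(> = start, * = accepting)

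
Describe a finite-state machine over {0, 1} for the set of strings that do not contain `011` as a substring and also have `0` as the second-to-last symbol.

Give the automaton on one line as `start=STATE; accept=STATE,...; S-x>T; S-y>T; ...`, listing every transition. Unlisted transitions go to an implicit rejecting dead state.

start=A; accept=C,D; A-0>B; A-1>A; B-0>C; B-1>D; C-0>C; C-1>D; D-0>B; D-1>E; E-0>E; E-1>E

Build one automaton per condition and run them in lockstep. The first has 4 states tracking partial matches of the forbidden pattern `011`; the second has 7 states tracking the last 2 symbols read. A product state is a pair (one from each), accepting exactly when both do. Equivalent product states are then merged.
With 5 states:
       0  1 
>  A   B  A 
   B   C  D 
 * C   C  D 
 * D   B  E 
   E   E  E 
(> = start, * = accepting)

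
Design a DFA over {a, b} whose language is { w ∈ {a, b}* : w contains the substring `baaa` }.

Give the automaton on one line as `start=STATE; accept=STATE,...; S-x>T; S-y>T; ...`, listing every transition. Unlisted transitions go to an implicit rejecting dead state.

start=s0; accept=s4; s0-a>s0; s0-b>s1; s1-a>s2; s1-b>s1; s2-a>s3; s2-b>s1; s3-a>s4; s3-b>s1; s4-a>s4; s4-b>s4

States s0..s3 record the length of the longest prefix of `baaa` that matches the current input suffix. Reaching s4 means `baaa` has been seen, and we stay there forever. Accept from s4.
A 5-state machine:
        a   b  
>  s0   s0  s1 
   s1   s2  s1 
   s2   s3  s1 
   s3   s4  s1 
 * s4   s4  s4 
(> = start, * = accepting)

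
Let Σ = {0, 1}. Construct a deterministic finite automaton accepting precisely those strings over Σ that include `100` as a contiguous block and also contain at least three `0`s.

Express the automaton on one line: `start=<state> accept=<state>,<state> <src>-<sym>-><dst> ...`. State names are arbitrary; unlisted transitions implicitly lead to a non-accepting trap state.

start=S0 accept=S13,S16 S0-0->S1 S0-1->S2 S1-0->S3 S1-1->S4 S2-0->S5 S2-1->S2 S3-0->S6 S3-1->S7 S4-0->S8 S4-1->S4 S5-0->S9 S5-1->S4 S6-0->S10 S6-1->S11 S7-0->S12 S7-1->S7 S8-0->S13 S8-1->S7 S9-0->S13 S9-1->S9 S10-0->S10 S10-1->S14 S11-0->S15 S11-1->S11 S12-0->S16 S12-1->S11 S13-0->S16 S13-1->S13 S14-0->S15 S14-1->S14 S15-0->S16 S15-1->S14 S16-0->S16 S16-1->S16

Build one automaton per condition and run them in lockstep. One (4 states) tracks whether and how much of `100` has been seen; the other (5 states) tracks the count of `0`s, saturating at 4. Each combined state is a pair, one component from each; accept when both components accept.
A 17-state machine:
          0    1  
>  S0     S1   S2 
   S1     S3   S4 
   S2     S5   S2 
   S3     S6   S7 
   S4     S8   S4 
   S5     S9   S4 
   S6    S10  S11 
   S7    S12   S7 
   S8    S13   S7 
   S9    S13   S9 
   S10   S10  S14 
   S11   S15  S11 
   S12   S16  S11 
 * S13   S16  S13 
   S14   S15  S14 
   S15   S16  S14 
 * S16   S16  S16 
(> = start, * = accepting)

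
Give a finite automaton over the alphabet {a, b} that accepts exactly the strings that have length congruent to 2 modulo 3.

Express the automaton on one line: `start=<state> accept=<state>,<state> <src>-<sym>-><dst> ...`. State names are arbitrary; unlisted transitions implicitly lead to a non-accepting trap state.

Count input length modulo 3: every symbol advances one step around the cycle q0 → q1 → q2 → q0. Accept at q2.
        a   b  
>  q0   q1  q1 
   q1   q2  q2 
 * q2   q0  q0 
(> = start, * = accepting)

start=q0 accept=q2 q0-a->q1 q0-b->q1 q1-a->q2 q1-b->q2 q2-a->q0 q2-b->q0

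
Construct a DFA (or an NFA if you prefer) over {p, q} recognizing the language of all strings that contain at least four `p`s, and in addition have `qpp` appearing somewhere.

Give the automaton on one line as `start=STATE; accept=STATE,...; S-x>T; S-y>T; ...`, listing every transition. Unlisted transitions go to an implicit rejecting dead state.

start=A; accept=R,U; A-p>B; A-q>C; B-p>D; B-q>E; C-p>F; C-q>C; D-p>G; D-q>H; E-p>I; E-q>E; F-p>J; F-q>E; G-p>K; G-q>L; H-p>M; H-q>H; I-p>N; I-q>H; J-p>N; J-q>J; K-p>O; K-q>P; L-p>Q; L-q>L; M-p>R; M-q>L; N-p>R; N-q>N; O-p>O; O-q>S; P-p>T; P-q>P; Q-p>U; Q-q>P; R-p>U; R-q>R; S-p>T; S-q>S; T-p>U; T-q>S; U-p>U; U-q>U

Build one automaton per condition and run them in lockstep. One (6 states) tracks the count of `p`s, saturating at 5; the other (4 states) tracks whether and how much of `qpp` has been seen. Each combined state is a pair, one component from each; accept when both components accept.
A 21-state machine:
       p  q 
>  A   B  C 
   B   D  E 
   C   F  C 
   D   G  H 
   E   I  E 
   F   J  E 
   G   K  L 
   H   M  H 
   I   N  H 
   J   N  J 
   K   O  P 
   L   Q  L 
   M   R  L 
   N   R  N 
   O   O  S 
   P   T  P 
   Q   U  P 
 * R   U  R 
   S   T  S 
   T   U  S 
 * U   U  U 
(> = start, * = accepting)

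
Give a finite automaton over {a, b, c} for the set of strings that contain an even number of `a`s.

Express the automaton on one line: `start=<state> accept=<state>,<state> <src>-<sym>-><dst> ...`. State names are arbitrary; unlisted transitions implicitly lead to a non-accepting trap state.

The only thing that matters is how many `a`s have appeared, reduced mod 2. Use one state per residue: s0 for 0, …, s1 for 1. Reading `a` moves to the next residue; anything else stays put. s0 is accepting.
A 2-state machine:
        a   b   c  
>* s0   s1  s0  s0 
   s1   s0  s1  s1 
(> = start, * = accepting)

start=s0 accept=s0 s0-a->s1 s0-b->s0 s0-c->s0 s1-a->s0 s1-b->s1 s1-c->s1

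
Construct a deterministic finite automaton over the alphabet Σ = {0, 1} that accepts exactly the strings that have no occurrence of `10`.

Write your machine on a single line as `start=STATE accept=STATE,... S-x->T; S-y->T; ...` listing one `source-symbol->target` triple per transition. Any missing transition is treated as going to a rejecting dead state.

start=q0; accept=q0,q1; q0-0->q0; q0-1->q1; q1-0->q2; q1-1->q1; q2-0->q2; q2-1->q2

Track partial matches of the forbidden pattern `10`. State q2 is a dead state reached once `10` has occurred; every other state accepts. q0 means no part of `10` is currently matched.
3 states suffice.
        0   1  
>* q0   q0  q1 
 * q1   q2  q1 
   q2   q2  q2 
(> = start, * = accepting)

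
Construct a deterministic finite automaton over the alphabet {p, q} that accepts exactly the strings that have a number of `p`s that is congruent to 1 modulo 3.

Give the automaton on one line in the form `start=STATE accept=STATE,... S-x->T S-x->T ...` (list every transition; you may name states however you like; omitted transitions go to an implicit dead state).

The only thing that matters is how many `p`s have appeared, reduced mod 3. Use one state per residue: S0 for 0, …, S2 for 2. Reading `p` moves to the next residue; anything else stays put. S1 is accepting.
A 3-state machine:
        p   q  
>  S0   S1  S0 
 * S1   S2  S1 
   S2   S0  S2 
(> = start, * = accepting)

start=S0 accept=S1 S0-p->S1 S0-q->S0 S1-p->S2 S1-q->S1 S2-p->S0 S2-q->S2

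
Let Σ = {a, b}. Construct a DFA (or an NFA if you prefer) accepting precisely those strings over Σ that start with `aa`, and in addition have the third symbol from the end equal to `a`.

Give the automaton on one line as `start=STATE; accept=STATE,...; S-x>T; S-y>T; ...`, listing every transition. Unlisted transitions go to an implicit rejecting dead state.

Handle the two conditions separately and then intersect. One (4 states) tracks whether the input so far still matches the prefix `aa`; the other (15 states) tracks the last 3 symbols read. Each combined state is a pair, one component from each; accept when both components accept. Equivalent product states are then merged.
          a    b  
>  s0     s1   s2 
   s1     s3   s2 
   s2     s2   s2 
   s3     s4   s5 
 * s4     s4   s5 
 * s5     s6   s7 
 * s6     s3   s8 
 * s7     s9  s10 
   s8     s6   s7 
   s9     s3   s8 
   s10    s9  s10 
(> = start, * = accepting)

start=s0; accept=s4,s5,s6,s7; s0-a>s1; s0-b>s2; s1-a>s3; s1-b>s2; s2-a>s2; s2-b>s2; s3-a>s4; s3-b>s5; s4-a>s4; s4-b>s5; s5-a>s6; s5-b>s7; s6-a>s3; s6-b>s8; s7-a>s9; s7-b>s10; s8-a>s6; s8-b>s7; s9-a>s3; s9-b>s8; s10-a>s9; s10-b>s10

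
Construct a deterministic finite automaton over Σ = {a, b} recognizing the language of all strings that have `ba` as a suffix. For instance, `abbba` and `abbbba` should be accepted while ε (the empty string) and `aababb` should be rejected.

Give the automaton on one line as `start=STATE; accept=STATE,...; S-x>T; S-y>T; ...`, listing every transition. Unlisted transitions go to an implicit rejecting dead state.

start=S0; accept=S2; S0-a>S0; S0-b>S1; S1-a>S2; S1-b>S1; S2-a>S0; S2-b>S1

Remember how much of `ba` the current input suffix matches. State S0 means no match yet; S1 means the last symbol is `b`; S2 means the last 2 symbols are `ba`. Only S2 accepts. On a mismatch, fall back to the longest proper suffix that is still a prefix of `ba`.
3 states suffice.
        a   b  
>  S0   S0  S1 
   S1   S2  S1 
 * S2   S0  S1 
(> = start, * = accepting)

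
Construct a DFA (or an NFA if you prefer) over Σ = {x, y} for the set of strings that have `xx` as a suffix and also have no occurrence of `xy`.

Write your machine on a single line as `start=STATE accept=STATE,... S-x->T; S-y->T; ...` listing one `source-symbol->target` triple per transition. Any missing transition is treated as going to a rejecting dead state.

start=q0; accept=q2; q0-x->q1; q0-y->q0; q1-x->q2; q1-y->q3; q2-x->q2; q2-y->q3; q3-x->q3; q3-y->q3

Run two small machines in parallel and take their product. One (3 states) tracks how much of the suffix `xx` has currently been matched; the other (3 states) tracks partial matches of the forbidden pattern `xy`. Each combined state is a pair, one component from each; accept when both components accept. Equivalent product states are then merged.
4 states suffice.
        x   y  
>  q0   q1  q0 
   q1   q2  q3 
 * q2   q2  q3 
   q3   q3  q3 
(> = start, * = accepting)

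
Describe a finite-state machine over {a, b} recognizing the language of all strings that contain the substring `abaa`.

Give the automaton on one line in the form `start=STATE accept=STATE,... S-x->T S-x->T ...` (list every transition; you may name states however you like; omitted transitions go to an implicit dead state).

start=S0 accept=S4 S0-a->S1 S0-b->S0 S1-a->S1 S1-b->S2 S2-a->S3 S2-b->S0 S3-a->S4 S3-b->S2 S4-a->S4 S4-b->S4

Track how much of `abaa` has been matched so far: state S0 is no progress, S4 is the absorbing accept state reached once `abaa` has occurred. Intermediate states record partial matches; on a mismatch, fall back to the longest reusable overlap.
        a   b  
>  S0   S1  S0 
   S1   S1  S2 
   S2   S3  S0 
   S3   S4  S2 
 * S4   S4  S4 
(> = start, * = accepting)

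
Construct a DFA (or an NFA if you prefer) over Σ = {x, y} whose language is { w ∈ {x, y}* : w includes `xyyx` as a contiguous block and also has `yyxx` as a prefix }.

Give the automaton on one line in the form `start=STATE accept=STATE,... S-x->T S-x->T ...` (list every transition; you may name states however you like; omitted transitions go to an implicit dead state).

Handle the two conditions separately and then intersect. One (5 states) tracks whether and how much of `xyyx` has been seen; the other (6 states) tracks whether the input so far still matches the prefix `yyxx`. Each combined state is a pair, one component from each; accept when both components accept. Equivalent product states are then merged.
A 10-state machine:
        x   y  
>  S0   S1  S2 
   S1   S1  S1 
   S2   S1  S3 
   S3   S4  S1 
   S4   S5  S1 
   S5   S5  S6 
   S6   S5  S7 
   S7   S8  S9 
 * S8   S8  S8 
   S9   S5  S9 
(> = start, * = accepting)

start=S0 accept=S8 S0-x->S1 S0-y->S2 S1-x->S1 S1-y->S1 S2-x->S1 S2-y->S3 S3-x->S4 S3-y->S1 S4-x->S5 S4-y->S1 S5-x->S5 S5-y->S6 S6-x->S5 S6-y->S7 S7-x->S8 S7-y->S9 S8-x->S8 S8-y->S8 S9-x->S5 S9-y->S9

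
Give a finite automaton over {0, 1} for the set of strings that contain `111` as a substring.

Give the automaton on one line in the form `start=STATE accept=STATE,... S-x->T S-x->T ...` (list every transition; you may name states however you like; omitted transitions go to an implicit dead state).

Track how much of `111` has been matched so far: state S0 is no progress, S3 is the absorbing accept state reached once `111` has occurred. Intermediate states record partial matches; on a mismatch, fall back to the longest reusable overlap.
4 states suffice.
        0   1  
>  S0   S0  S1 
   S1   S0  S2 
   S2   S0  S3 
 * S3   S3  S3 
(> = start, * = accepting)

start=S0 accept=S3 S0-0->S0 S0-1->S1 S1-0->S0 S1-1->S2 S2-0->S0 S2-1->S3 S3-0->S3 S3-1->S3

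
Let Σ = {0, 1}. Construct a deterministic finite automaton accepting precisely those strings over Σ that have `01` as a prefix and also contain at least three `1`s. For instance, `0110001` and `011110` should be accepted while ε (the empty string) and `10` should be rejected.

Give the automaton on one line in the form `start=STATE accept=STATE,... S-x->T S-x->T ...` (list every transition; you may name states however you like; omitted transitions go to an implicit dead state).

Handle the two conditions separately and then intersect. The first has 4 states tracking whether the input so far still matches the prefix `01`; the second has 5 states tracking the count of `1`s, saturating at 4. A product state is a pair (one from each), accepting exactly when both do. After merging equivalent states the machine shrinks.
A 6-state machine:
        0   1  
>  s0   s1  s2 
   s1   s2  s3 
   s2   s2  s2 
   s3   s3  s4 
   s4   s4  s5 
 * s5   s5  s5 
(> = start, * = accepting)

start=s0 accept=s5 s0-0->s1 s0-1->s2 s1-0->s2 s1-1->s3 s2-0->s2 s2-1->s2 s3-0->s3 s3-1->s4 s4-0->s4 s4-1->s5 s5-0->s5 s5-1->s5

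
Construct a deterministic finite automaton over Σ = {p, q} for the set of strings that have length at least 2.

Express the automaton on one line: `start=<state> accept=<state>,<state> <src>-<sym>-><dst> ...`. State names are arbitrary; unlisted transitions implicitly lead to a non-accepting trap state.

We only need to distinguish lengths 0, 1, …, 2, and '>2'. Chain S0 → S1 → S2 → S3 on every symbol, with S3 looping. Accepting states: {S2, S3}.
With 4 states:
        p   q  
>  S0   S1  S1 
   S1   S2  S2 
 * S2   S3  S3 
 * S3   S3  S3 
(> = start, * = accepting)

start=S0 accept=S2,S3 S0-p->S1 S0-q->S1 S1-p->S2 S1-q->S2 S2-p->S3 S2-q->S3 S3-p->S3 S3-q->S3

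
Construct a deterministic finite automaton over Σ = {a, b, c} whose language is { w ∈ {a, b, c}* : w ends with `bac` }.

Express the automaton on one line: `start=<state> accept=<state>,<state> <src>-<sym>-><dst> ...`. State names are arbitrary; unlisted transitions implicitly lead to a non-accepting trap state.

Let each state record the length of the longest suffix of the input read so far that is also a prefix of `bac`. s1 means the last symbol is `b`; s2 means the last 2 symbols are `ba`; s3 means the last 3 symbols are `bac`. Accept only at s3, where the string currently ends in `bac`.
4 states suffice.
        a   b   c  
>  s0   s0  s1  s0 
   s1   s2  s1  s0 
   s2   s0  s1  s3 
 * s3   s0  s1  s0 
(> = start, * = accepting)

start=s0 accept=s3 s0-a->s0 s0-b->s1 s0-c->s0 s1-a->s2 s1-b->s1 s1-c->s0 s2-a->s0 s2-b->s1 s2-c->s3 s3-a->s0 s3-b->s1 s3-c->s0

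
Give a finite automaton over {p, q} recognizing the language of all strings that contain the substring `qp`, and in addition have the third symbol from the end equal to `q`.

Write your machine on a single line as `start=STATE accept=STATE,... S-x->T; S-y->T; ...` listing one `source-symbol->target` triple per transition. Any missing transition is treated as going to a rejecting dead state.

Handle the two conditions separately and then intersect. The first has 3 states tracking whether and how much of `qp` has been seen; the second has 15 states tracking the last 3 symbols read. A product state is a pair (one from each), accepting exactly when both do. After merging equivalent states the machine shrinks.
An 11-state machine:
          p    q  
>  S0     S0   S1 
   S1     S2   S3 
   S2     S4   S5 
   S3     S6   S3 
 * S4     S7   S8 
 * S5     S2   S9 
 * S6     S4   S5 
   S7     S7   S8 
   S8     S2   S9 
   S9     S6  S10 
 * S10    S6  S10 
(> = start, * = accepting)

start=S0; accept=S4,S5,S6,S10; S0-p->S0; S0-q->S1; S1-p->S2; S1-q->S3; S2-p->S4; S2-q->S5; S3-p->S6; S3-q->S3; S4-p->S7; S4-q->S8; S5-p->S2; S5-q->S9; S6-p->S4; S6-q->S5; S7-p->S7; S7-q->S8; S8-p->S2; S8-q->S9; S9-p->S6; S9-q->S10; S10-p->S6; S10-q->S10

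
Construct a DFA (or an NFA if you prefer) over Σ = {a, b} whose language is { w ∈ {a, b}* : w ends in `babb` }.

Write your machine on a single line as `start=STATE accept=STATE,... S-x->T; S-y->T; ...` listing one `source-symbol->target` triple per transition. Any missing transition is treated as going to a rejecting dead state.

start=q0; accept=q4; q0-a->q0; q0-b->q1; q1-a->q2; q1-b->q1; q2-a->q0; q2-b->q3; q3-a->q2; q3-b->q4; q4-a->q2; q4-b->q1

Remember how much of `babb` the current input suffix matches. State q0 means no match yet; q1 means the last symbol is `b`; q2 means the last 2 symbols are `ba`; q3 means the last 3 symbols are `bab`; q4 means the last 4 symbols are `babb`. Only q4 accepts. On a mismatch, fall back to the longest proper suffix that is still a prefix of `babb`.
5 states suffice.
        a   b  
>  q0   q0  q1 
   q1   q2  q1 
   q2   q0  q3 
   q3   q2  q4 
 * q4   q2  q1 
(> = start, * = accepting)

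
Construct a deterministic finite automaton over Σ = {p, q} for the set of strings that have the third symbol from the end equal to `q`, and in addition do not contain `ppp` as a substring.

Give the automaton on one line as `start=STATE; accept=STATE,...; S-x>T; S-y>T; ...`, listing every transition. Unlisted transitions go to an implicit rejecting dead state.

start=S0; accept=S11,S12,S13,S14; S0-p>S1; S0-q>S2; S1-p>S3; S1-q>S4; S2-p>S5; S2-q>S6; S3-p>S7; S3-q>S8; S4-p>S9; S4-q>S10; S5-p>S11; S5-q>S12; S6-p>S13; S6-q>S14; S7-p>S7; S7-q>S15; S8-p>S9; S8-q>S10; S9-p>S11; S9-q>S12; S10-p>S13; S10-q>S14; S11-p>S7; S11-q>S8; S12-p>S9; S12-q>S10; S13-p>S11; S13-q>S12; S14-p>S13; S14-q>S14; S15-p>S16; S15-q>S17; S16-p>S18; S16-q>S19; S17-p>S20; S17-q>S21; S18-p>S7; S18-q>S15; S19-p>S16; S19-q>S17; S20-p>S18; S20-q>S19; S21-p>S20; S21-q>S21

Build one automaton per condition and run them in lockstep. The first has 15 states tracking the last 3 symbols read; the second has 4 states tracking partial matches of the forbidden pattern `ppp`. A product state is a pair (one from each), accepting exactly when both do.
With 22 states:
          p    q  
>  S0     S1   S2 
   S1     S3   S4 
   S2     S5   S6 
   S3     S7   S8 
   S4     S9  S10 
   S5    S11  S12 
   S6    S13  S14 
   S7     S7  S15 
   S8     S9  S10 
   S9    S11  S12 
   S10   S13  S14 
 * S11    S7   S8 
 * S12    S9  S10 
 * S13   S11  S12 
 * S14   S13  S14 
   S15   S16  S17 
   S16   S18  S19 
   S17   S20  S21 
   S18    S7  S15 
   S19   S16  S17 
   S20   S18  S19 
   S21   S20  S21 
(> = start, * = accepting)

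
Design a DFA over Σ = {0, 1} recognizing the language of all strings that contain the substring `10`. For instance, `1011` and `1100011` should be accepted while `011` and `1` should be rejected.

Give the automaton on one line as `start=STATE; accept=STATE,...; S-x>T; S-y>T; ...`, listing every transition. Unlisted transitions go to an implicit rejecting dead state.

start=q0; accept=q2; q0-0>q0; q0-1>q1; q1-0>q2; q1-1>q1; q2-0>q2; q2-1>q2

Track how much of `10` has been matched so far: state q0 is no progress, q2 is the absorbing accept state reached once `10` has occurred. Intermediate states record partial matches; on a mismatch, fall back to the longest reusable overlap.
3 states suffice.
        0   1  
>  q0   q0  q1 
   q1   q2  q1 
 * q2   q2  q2 
(> = start, * = accepting)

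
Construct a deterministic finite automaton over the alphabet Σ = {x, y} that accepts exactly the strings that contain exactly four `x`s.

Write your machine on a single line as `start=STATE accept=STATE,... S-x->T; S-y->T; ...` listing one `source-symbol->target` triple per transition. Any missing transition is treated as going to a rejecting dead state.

start=A; accept=E; A-x->B; A-y->A; B-x->C; B-y->B; C-x->D; C-y->C; D-x->E; D-y->D; E-x->F; E-y->E; F-x->F; F-y->F

Count `x`s, saturating at 5: states A through E mean 0 through 4 `x`s seen; F means more than 4. Each `x` increments (capped at F); other symbols loop. Accept from {E}.
6 states suffice.
       x  y 
>  A   B  A 
   B   C  B 
   C   D  C 
   D   E  D 
 * E   F  E 
   F   F  F 
(> = start, * = accepting)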